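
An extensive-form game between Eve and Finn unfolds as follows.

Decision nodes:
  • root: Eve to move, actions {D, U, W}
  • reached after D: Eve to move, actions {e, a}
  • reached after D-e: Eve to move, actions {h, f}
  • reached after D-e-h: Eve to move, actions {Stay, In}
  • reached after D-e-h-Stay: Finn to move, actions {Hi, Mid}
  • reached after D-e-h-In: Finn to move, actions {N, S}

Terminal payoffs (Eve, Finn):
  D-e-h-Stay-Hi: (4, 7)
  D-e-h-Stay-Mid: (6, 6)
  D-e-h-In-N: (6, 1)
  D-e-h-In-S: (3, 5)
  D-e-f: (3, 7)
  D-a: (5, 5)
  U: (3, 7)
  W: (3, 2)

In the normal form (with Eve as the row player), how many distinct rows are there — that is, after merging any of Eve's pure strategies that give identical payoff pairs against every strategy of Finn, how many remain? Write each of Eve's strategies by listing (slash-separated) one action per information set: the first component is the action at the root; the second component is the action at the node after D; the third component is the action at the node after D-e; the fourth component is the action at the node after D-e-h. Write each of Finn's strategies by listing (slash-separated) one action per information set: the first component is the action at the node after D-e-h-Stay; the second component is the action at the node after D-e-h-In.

Eve has 24 pure strategies: D/e/h/Stay, D/e/h/In, D/e/f/Stay, D/e/f/In, D/a/h/Stay, D/a/h/In, D/a/f/Stay, D/a/f/In, U/e/h/Stay, U/e/h/In, U/e/f/Stay, U/e/f/In, U/a/h/Stay, U/a/h/In, U/a/f/Stay, U/a/f/In, W/e/h/Stay, W/e/h/In, W/e/f/Stay, W/e/f/In, W/a/h/Stay, W/a/h/In, W/a/f/Stay, W/a/f/In. Columns: Hi/N, Hi/S, Mid/N, Mid/S.
{D/e/h/Stay} → row (4,7) (4,7) (6,6) (6,6)
{D/e/h/In} → row (6,1) (3,5) (6,1) (3,5)
{D/e/f/Stay, D/e/f/In, U/e/h/Stay, U/e/h/In, U/e/f/Stay, U/e/f/In, U/a/h/Stay, U/a/h/In, U/a/f/Stay, U/a/f/In} → row (3,7) (3,7) (3,7) (3,7)
{D/a/h/Stay, D/a/h/In, D/a/f/Stay, D/a/f/In} → row (5,5) (5,5) (5,5) (5,5)
{W/e/h/Stay, W/e/h/In, W/e/f/Stay, W/e/f/In, W/a/h/Stay, W/a/h/In, W/a/f/Stay, W/a/f/In} → row (3,2) (3,2) (3,2) (3,2)
That's 5 distinct rows out of 24 strategies.

5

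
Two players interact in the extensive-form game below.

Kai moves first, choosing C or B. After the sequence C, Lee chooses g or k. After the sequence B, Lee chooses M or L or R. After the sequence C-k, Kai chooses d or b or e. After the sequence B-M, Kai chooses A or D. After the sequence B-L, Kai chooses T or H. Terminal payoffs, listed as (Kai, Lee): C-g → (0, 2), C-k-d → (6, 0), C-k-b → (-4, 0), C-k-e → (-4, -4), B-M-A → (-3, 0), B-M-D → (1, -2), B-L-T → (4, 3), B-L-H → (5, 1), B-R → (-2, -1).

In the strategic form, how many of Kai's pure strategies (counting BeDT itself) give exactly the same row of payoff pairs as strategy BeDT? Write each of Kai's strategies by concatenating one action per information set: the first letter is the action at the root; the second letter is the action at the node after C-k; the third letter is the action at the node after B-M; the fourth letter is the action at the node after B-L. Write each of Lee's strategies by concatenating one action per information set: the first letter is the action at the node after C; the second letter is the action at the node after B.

Row for BeDT (columns gM, gL, gR, kM, kL, kR): (1,-2) (4,3) (-2,-1) (1,-2) (4,3) (-2,-1).
Under BeDT, Kai's choice at the node after C-k can never be reached regardless of what Lee does, so varying those choices leaves every outcome unchanged.
Holding the reachable choices fixed and varying the unreachable one freely already gives 3 equivalent strategies.
No other strategy reproduces this row, so those 3 are the full class: BdDT, BbDT, BeDT.

3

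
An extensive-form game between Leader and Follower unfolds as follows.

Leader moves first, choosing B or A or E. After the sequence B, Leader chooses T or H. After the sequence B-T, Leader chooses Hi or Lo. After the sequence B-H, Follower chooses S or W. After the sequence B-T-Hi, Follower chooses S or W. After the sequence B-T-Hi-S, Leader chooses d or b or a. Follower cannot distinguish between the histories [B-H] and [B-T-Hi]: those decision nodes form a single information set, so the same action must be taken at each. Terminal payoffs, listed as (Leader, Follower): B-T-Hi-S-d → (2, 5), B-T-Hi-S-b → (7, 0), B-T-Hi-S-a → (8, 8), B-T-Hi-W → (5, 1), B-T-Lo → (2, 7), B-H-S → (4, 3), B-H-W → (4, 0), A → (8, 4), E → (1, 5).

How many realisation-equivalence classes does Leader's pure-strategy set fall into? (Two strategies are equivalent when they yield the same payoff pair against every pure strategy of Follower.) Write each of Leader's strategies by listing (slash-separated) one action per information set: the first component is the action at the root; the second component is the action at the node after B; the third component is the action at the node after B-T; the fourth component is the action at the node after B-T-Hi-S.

Leader has 36 pure strategies: B/T/Hi/d, B/T/Hi/b, B/T/Hi/a, B/T/Lo/d, B/T/Lo/b, B/T/Lo/a, B/H/Hi/d, B/H/Hi/b, B/H/Hi/a, B/H/Lo/d, B/H/Lo/b, B/H/Lo/a, A/T/Hi/d, A/T/Hi/b, A/T/Hi/a, A/T/Lo/d, A/T/Lo/b, A/T/Lo/a, A/H/Hi/d, A/H/Hi/b, A/H/Hi/a, A/H/Lo/d, A/H/Lo/b, A/H/Lo/a, E/T/Hi/d, E/T/Hi/b, E/T/Hi/a, E/T/Lo/d, E/T/Lo/b, E/T/Lo/a, E/H/Hi/d, E/H/Hi/b, E/H/Hi/a, E/H/Lo/d, E/H/Lo/b, E/H/Lo/a. Columns: S, W.
{B/T/Hi/d} → row (2,5) (5,1)
{B/T/Hi/b} → row (7,0) (5,1)
{B/T/Hi/a} → row (8,8) (5,1)
{B/T/Lo/d, B/T/Lo/b, B/T/Lo/a} → row (2,7) (2,7)
{B/H/Hi/d, B/H/Hi/b, B/H/Hi/a, B/H/Lo/d, B/H/Lo/b, B/H/Lo/a} → row (4,3) (4,0)
{A/T/Hi/d, A/T/Hi/b, A/T/Hi/a, A/T/Lo/d, A/T/Lo/b, A/T/Lo/a, A/H/Hi/d, A/H/Hi/b, A/H/Hi/a, A/H/Lo/d, A/H/Lo/b, A/H/Lo/a} → row (8,4) (8,4)
{E/T/Hi/d, E/T/Hi/b, E/T/Hi/a, E/T/Lo/d, E/T/Lo/b, E/T/Lo/a, E/H/Hi/d, E/H/Hi/b, E/H/Hi/a, E/H/Lo/d, E/H/Lo/b, E/H/Lo/a} → row (1,5) (1,5)
That's 7 distinct rows out of 36 strategies.

7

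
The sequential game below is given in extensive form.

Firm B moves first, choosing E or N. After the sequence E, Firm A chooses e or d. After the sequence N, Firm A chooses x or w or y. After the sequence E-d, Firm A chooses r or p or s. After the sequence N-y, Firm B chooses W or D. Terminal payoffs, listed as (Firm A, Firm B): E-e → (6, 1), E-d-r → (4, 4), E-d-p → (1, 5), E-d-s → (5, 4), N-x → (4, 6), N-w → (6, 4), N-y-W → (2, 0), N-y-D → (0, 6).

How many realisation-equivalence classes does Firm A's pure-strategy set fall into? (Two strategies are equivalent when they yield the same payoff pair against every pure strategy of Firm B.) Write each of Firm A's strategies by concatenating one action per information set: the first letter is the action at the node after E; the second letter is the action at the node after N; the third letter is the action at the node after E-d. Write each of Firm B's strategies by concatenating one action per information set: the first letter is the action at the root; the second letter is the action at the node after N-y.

12

Firm A has 18 pure strategies: exr, exp, exs, ewr, ewp, ews, eyr, eyp, eys, dxr, dxp, dxs, dwr, dwp, dws, dyr, dyp, dys. Columns: EW, ED, NW, ND.
{exr, exp, exs} → row (6,1) (6,1) (4,6) (4,6)
{ewr, ewp, ews} → row (6,1) (6,1) (6,4) (6,4)
{eyr, eyp, eys} → row (6,1) (6,1) (2,0) (0,6)
{dxr} → row (4,4) (4,4) (4,6) (4,6)
{dxp} → row (1,5) (1,5) (4,6) (4,6)
{dxs} → row (5,4) (5,4) (4,6) (4,6)
{dwr} → row (4,4) (4,4) (6,4) (6,4)
{dwp} → row (1,5) (1,5) (6,4) (6,4)
{dws} → row (5,4) (5,4) (6,4) (6,4)
{dyr} → row (4,4) (4,4) (2,0) (0,6)
{dyp} → row (1,5) (1,5) (2,0) (0,6)
{dys} → row (5,4) (5,4) (2,0) (0,6)
That's 12 distinct rows out of 18 strategies.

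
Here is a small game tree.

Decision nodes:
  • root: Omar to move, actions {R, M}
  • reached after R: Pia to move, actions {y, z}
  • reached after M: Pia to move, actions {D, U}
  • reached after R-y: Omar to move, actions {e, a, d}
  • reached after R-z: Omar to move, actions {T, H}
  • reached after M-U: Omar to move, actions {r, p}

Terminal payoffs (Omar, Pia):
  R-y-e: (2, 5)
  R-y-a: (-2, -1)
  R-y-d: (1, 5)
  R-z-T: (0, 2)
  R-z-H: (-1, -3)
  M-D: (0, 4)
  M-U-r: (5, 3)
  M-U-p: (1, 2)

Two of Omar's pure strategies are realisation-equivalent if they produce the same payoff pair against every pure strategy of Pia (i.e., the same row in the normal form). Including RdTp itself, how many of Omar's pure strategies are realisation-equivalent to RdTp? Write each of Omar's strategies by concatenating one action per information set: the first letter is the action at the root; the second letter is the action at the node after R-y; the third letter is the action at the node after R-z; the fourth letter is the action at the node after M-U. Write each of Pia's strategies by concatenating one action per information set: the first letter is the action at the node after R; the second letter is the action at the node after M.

Row for RdTp (columns yD, yU, zD, zU): (1,5) (1,5) (0,2) (0,2).
Under RdTp, Omar's choice at the node after M-U can never be reached regardless of what Pia does, so varying those choices leaves every outcome unchanged.
Holding the reachable choices fixed and varying the unreachable one freely already gives 2 equivalent strategies.
No other strategy reproduces this row, so those 2 are the full class: RdTr, RdTp.

2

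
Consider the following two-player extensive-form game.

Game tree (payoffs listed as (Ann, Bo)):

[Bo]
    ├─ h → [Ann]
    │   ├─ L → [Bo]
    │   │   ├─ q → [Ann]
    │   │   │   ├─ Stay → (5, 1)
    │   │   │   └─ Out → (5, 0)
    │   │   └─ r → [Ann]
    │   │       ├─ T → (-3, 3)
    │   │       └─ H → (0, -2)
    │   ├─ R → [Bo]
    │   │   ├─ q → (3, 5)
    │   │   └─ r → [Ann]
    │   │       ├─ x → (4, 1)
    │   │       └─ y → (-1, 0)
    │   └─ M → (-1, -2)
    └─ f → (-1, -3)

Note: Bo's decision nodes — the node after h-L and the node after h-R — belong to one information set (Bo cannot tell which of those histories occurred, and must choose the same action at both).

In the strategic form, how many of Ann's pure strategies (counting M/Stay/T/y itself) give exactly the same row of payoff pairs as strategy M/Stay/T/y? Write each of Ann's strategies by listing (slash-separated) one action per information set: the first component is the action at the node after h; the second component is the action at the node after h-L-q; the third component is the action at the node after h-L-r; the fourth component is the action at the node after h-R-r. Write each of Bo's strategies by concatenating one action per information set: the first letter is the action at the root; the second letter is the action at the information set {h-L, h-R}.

8

Row for M/Stay/T/y (columns hq, hr, fq, fr): (-1,-2) (-1,-2) (-1,-3) (-1,-3).
Under M/Stay/T/y, Ann's choice at the node after h-L-q and at the node after h-L-r and at the node after h-R-r can never be reached regardless of what Bo does, so varying those choices leaves every outcome unchanged.
Holding the reachable choices fixed and varying the unreachable ones freely already gives 2 × 2 × 2 = 8 equivalent strategies.
No other strategy reproduces this row, so those 8 are the full class: M/Stay/T/x, M/Stay/T/y, M/Stay/H/x, M/Stay/H/y, M/Out/T/x, M/Out/T/y, M/Out/H/x, M/Out/H/y.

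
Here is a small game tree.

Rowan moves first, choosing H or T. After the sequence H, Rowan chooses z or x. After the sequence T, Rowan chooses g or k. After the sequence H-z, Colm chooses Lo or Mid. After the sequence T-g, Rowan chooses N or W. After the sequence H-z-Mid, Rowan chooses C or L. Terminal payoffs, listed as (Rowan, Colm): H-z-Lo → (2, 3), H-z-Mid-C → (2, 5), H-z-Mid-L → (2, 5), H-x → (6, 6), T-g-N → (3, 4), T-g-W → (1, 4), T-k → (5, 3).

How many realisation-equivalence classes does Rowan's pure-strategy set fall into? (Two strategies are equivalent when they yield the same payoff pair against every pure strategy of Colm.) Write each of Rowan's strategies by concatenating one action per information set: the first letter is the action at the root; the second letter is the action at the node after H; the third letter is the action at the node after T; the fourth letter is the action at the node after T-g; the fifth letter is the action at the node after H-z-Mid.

5

Rowan has 32 pure strategies: HzgNC, HzgNL, HzgWC, HzgWL, HzkNC, HzkNL, HzkWC, HzkWL, HxgNC, HxgNL, HxgWC, HxgWL, HxkNC, HxkNL, HxkWC, HxkWL, TzgNC, TzgNL, TzgWC, TzgWL, TzkNC, TzkNL, TzkWC, TzkWL, TxgNC, TxgNL, TxgWC, TxgWL, TxkNC, TxkNL, TxkWC, TxkWL. Columns: Lo, Mid.
{HzgNC, HzgNL, HzgWC, HzgWL, HzkNC, HzkNL, HzkWC, HzkWL} → row (2,3) (2,5)
{HxgNC, HxgNL, HxgWC, HxgWL, HxkNC, HxkNL, HxkWC, HxkWL} → row (6,6) (6,6)
{TzgNC, TzgNL, TxgNC, TxgNL} → row (3,4) (3,4)
{TzgWC, TzgWL, TxgWC, TxgWL} → row (1,4) (1,4)
{TzkNC, TzkNL, TzkWC, TzkWL, TxkNC, TxkNL, TxkWC, TxkWL} → row (5,3) (5,3)
That's 5 distinct rows out of 32 strategies.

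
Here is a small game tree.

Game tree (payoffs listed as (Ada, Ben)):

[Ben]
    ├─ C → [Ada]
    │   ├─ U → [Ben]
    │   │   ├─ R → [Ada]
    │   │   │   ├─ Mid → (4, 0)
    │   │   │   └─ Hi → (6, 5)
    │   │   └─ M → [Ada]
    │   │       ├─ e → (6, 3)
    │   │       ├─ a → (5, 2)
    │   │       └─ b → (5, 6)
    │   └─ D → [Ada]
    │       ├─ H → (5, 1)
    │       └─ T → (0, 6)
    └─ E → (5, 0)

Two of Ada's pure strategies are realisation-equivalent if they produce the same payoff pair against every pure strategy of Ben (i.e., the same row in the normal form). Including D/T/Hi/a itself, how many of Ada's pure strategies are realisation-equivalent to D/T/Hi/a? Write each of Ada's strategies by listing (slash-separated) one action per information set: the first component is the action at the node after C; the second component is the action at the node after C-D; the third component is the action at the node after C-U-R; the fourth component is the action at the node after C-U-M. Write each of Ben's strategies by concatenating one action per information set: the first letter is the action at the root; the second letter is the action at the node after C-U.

6

Row for D/T/Hi/a (columns CR, CM, ER, EM): (0,6) (0,6) (5,0) (5,0).
Under D/T/Hi/a, Ada's choice at the node after C-U-R and at the node after C-U-M can never be reached regardless of what Ben does, so varying those choices leaves every outcome unchanged.
Holding the reachable choices fixed and varying the unreachable ones freely already gives 2 × 3 = 6 equivalent strategies.
No other strategy reproduces this row, so those 6 are the full class: D/T/Mid/e, D/T/Mid/a, D/T/Mid/b, D/T/Hi/e, D/T/Hi/a, D/T/Hi/b.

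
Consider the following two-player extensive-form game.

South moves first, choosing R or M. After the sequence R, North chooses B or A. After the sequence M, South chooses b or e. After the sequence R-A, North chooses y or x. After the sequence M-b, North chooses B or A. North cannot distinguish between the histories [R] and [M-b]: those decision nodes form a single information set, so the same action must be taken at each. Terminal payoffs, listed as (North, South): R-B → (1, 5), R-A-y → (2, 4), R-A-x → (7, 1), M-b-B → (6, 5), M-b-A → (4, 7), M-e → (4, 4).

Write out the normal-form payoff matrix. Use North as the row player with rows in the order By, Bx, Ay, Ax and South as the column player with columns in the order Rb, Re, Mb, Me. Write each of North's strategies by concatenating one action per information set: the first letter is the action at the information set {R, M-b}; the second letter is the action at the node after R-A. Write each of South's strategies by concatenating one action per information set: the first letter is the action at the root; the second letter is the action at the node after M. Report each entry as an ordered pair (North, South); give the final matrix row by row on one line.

By: (1,5) (1,5) (6,5) (4,4) | Bx: (1,5) (1,5) (6,5) (4,4) | Ay: (2,4) (2,4) (4,7) (4,4) | Ax: (7,1) (7,1) (4,7) (4,4)

Row By: Rb→(1,5), Re→(1,5), Mb→(6,5), Me→(4,4)
Row Bx: Rb→(1,5), Re→(1,5), Mb→(6,5), Me→(4,4)
Row Ay: Rb→(2,4), Re→(2,4), Mb→(4,7), Me→(4,4)
Row Ax: Rb→(7,1), Re→(7,1), Mb→(4,7), Me→(4,4)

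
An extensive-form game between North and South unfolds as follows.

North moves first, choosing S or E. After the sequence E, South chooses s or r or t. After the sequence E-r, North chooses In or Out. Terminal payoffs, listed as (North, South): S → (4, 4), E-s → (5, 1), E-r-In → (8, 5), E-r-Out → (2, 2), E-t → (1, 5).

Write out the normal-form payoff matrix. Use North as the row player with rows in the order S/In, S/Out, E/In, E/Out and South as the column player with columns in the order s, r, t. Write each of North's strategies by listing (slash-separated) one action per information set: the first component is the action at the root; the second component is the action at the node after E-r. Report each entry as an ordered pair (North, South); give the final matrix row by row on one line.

             s        r        t
 S/In    (4,4)    (4,4)    (4,4)
S/Out    (4,4)    (4,4)    (4,4)
 E/In    (5,1)    (8,5)    (1,5)
E/Out    (5,1)    (2,2)    (1,5)

S/In: (4,4) (4,4) (4,4) | S/Out: (4,4) (4,4) (4,4) | E/In: (5,1) (8,5) (1,5) | E/Out: (5,1) (2,2) (1,5)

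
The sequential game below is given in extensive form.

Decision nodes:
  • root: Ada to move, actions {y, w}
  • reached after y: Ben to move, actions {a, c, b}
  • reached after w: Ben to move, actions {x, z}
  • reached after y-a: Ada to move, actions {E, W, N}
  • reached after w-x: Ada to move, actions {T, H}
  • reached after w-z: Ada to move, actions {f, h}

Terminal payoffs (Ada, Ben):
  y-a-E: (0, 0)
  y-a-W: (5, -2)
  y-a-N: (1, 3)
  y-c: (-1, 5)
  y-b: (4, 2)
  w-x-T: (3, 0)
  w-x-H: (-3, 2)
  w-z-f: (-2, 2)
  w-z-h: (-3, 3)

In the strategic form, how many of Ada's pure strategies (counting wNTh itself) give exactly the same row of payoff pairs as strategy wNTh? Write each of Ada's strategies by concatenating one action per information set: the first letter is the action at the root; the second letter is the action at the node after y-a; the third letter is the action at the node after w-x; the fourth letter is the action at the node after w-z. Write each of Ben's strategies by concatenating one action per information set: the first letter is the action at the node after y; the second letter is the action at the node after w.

3

Row for wNTh (columns ax, az, cx, cz, bx, bz): (3,0) (-3,3) (3,0) (-3,3) (3,0) (-3,3).
Under wNTh, Ada's choice at the node after y-a can never be reached regardless of what Ben does, so varying those choices leaves every outcome unchanged.
Holding the reachable choices fixed and varying the unreachable one freely already gives 3 equivalent strategies.
No other strategy reproduces this row, so those 3 are the full class: wETh, wWTh, wNTh.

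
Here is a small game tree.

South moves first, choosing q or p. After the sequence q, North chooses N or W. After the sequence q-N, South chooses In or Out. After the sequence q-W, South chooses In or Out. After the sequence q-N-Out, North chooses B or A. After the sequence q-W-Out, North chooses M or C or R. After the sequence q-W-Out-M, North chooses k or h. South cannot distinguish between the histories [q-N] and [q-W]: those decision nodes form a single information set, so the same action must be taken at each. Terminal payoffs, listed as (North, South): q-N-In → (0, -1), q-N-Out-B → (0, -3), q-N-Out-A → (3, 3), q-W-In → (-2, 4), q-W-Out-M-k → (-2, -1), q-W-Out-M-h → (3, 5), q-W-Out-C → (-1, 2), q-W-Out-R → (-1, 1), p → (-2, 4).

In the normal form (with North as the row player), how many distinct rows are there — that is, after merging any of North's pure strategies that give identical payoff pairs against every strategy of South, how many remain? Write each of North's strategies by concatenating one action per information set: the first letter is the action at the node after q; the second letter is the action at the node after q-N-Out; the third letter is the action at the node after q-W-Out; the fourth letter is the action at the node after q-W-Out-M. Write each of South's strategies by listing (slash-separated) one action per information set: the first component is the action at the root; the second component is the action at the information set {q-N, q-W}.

North has 24 pure strategies: NBMk, NBMh, NBCk, NBCh, NBRk, NBRh, NAMk, NAMh, NACk, NACh, NARk, NARh, WBMk, WBMh, WBCk, WBCh, WBRk, WBRh, WAMk, WAMh, WACk, WACh, WARk, WARh. Columns: q/In, q/Out, p/In, p/Out.
{NBMk, NBMh, NBCk, NBCh, NBRk, NBRh} → row (0,-1) (0,-3) (-2,4) (-2,4)
{NAMk, NAMh, NACk, NACh, NARk, NARh} → row (0,-1) (3,3) (-2,4) (-2,4)
{WBMk, WAMk} → row (-2,4) (-2,-1) (-2,4) (-2,4)
{WBMh, WAMh} → row (-2,4) (3,5) (-2,4) (-2,4)
{WBCk, WBCh, WACk, WACh} → row (-2,4) (-1,2) (-2,4) (-2,4)
{WBRk, WBRh, WARk, WARh} → row (-2,4) (-1,1) (-2,4) (-2,4)
That's 6 distinct rows out of 24 strategies.

6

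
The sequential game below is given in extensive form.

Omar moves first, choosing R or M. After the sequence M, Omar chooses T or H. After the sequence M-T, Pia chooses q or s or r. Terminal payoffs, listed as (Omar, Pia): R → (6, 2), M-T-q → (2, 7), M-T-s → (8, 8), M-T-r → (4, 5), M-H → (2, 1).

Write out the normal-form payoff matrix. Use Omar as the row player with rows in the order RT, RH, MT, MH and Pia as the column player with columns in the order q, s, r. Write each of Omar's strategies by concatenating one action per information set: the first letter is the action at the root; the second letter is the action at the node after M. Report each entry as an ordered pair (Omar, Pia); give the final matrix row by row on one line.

RT: (6,2) (6,2) (6,2) | RH: (6,2) (6,2) (6,2) | MT: (2,7) (8,8) (4,5) | MH: (2,1) (2,1) (2,1)

            q        s        r
  RT    (6,2)    (6,2)    (6,2)
  RH    (6,2)    (6,2)    (6,2)
  MT    (2,7)    (8,8)    (4,5)
  MH    (2,1)    (2,1)    (2,1)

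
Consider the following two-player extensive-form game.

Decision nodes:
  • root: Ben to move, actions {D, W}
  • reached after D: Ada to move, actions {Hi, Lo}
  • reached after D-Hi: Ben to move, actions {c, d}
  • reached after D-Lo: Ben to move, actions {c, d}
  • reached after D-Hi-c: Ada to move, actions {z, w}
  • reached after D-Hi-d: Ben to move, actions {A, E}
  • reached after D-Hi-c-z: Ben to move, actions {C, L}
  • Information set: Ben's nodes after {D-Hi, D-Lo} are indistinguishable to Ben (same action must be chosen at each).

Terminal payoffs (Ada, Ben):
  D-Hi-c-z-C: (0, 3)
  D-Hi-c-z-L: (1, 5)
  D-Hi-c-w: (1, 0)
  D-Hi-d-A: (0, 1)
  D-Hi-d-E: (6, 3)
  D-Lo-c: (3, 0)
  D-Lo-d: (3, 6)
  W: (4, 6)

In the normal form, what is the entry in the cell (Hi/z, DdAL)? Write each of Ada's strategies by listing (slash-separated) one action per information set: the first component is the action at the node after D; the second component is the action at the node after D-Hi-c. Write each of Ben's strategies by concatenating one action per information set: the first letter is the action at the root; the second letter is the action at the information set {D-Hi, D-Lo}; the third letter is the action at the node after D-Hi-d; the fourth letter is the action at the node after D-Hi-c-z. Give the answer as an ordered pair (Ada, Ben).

(0, 1)

Trace the play path from the root:
  Ben plays D
  Ada plays Hi at [D]
  Ben plays d at [D-Hi]
  Ben plays A at [D-Hi-d]
→ terminal payoff (0, 1).
(Ada's choice at the node after D-Hi-c is never reached on this path, so it doesn't affect the outcome.)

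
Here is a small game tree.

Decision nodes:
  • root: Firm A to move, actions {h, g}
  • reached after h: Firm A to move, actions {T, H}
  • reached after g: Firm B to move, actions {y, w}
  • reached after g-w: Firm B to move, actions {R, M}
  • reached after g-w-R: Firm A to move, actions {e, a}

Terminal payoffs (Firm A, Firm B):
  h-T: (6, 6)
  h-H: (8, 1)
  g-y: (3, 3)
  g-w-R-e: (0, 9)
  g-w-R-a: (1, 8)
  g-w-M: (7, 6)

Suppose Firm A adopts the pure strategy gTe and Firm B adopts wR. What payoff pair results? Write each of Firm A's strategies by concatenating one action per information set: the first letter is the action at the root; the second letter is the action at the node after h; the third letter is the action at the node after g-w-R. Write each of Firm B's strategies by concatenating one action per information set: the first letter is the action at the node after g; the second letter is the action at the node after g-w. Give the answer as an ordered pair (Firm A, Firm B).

Trace the play path from the root:
  Firm A plays g
  Firm B plays w at [g]
  Firm B plays R at [g-w]
  Firm A plays e at [g-w-R]
→ terminal payoff (0, 9).
(Firm A's choice at the node after h is never reached on this path, so it doesn't affect the outcome.)

(0, 9)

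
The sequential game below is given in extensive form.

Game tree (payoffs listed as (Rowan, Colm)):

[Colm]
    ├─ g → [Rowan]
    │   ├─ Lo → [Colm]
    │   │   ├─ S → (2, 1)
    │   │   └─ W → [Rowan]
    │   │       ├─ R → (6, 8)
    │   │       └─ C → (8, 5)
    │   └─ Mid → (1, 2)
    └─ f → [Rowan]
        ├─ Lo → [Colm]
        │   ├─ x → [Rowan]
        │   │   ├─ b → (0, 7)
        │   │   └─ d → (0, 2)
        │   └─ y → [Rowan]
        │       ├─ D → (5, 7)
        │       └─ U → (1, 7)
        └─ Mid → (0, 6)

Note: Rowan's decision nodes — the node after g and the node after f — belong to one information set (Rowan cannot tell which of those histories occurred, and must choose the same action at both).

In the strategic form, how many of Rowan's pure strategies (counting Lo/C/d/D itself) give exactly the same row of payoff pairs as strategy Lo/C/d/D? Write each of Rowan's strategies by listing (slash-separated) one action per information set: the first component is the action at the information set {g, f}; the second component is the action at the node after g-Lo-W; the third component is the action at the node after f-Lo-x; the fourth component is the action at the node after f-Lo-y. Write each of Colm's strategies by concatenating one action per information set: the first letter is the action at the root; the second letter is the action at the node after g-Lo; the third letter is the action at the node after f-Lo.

1

Row for Lo/C/d/D (columns gSx, gSy, gWx, gWy, fSx, fSy, fWx, fWy): (2,1) (2,1) (8,5) (8,5) (0,2) (5,7) (0,2) (5,7).
Every one of Rowan's information sets is on the play path for some reply by Colm when Rowan follows Lo/C/d/D.
Changing the action at any of them therefore changes at least one column, so only Lo/C/d/D itself gives this row.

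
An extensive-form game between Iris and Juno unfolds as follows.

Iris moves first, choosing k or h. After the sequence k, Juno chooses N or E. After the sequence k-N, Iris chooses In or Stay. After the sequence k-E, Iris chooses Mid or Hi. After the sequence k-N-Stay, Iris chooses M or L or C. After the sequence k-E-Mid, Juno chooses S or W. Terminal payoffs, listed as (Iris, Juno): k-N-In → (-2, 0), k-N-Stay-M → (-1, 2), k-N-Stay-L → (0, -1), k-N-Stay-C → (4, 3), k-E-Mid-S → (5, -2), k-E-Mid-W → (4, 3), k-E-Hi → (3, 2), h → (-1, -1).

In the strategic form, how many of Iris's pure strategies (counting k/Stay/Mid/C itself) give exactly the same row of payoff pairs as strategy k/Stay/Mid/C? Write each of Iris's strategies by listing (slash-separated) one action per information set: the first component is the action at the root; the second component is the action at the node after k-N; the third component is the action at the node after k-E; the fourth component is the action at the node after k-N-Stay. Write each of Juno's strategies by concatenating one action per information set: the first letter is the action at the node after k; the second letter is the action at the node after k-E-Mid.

1

Row for k/Stay/Mid/C (columns NS, NW, ES, EW): (4,3) (4,3) (5,-2) (4,3).
Every one of Iris's information sets is on the play path for some reply by Juno when Iris follows k/Stay/Mid/C.
Changing the action at any of them therefore changes at least one column, so only k/Stay/Mid/C itself gives this row.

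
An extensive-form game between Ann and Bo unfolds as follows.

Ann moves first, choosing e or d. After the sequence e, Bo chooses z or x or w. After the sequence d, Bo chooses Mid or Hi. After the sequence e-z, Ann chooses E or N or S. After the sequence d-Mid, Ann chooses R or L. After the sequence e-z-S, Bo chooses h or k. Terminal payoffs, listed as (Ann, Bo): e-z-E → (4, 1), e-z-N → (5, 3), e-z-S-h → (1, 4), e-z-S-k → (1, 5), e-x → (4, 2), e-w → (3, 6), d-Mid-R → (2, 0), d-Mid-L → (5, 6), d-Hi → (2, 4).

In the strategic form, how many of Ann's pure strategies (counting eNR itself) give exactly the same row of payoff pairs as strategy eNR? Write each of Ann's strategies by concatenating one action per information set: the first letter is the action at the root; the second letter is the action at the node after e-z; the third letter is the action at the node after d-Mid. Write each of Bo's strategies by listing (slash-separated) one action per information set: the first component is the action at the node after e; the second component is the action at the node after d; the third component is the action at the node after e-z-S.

2

Row for eNR (columns z/Mid/h, z/Mid/k, z/Hi/h, z/Hi/k, x/Mid/h, x/Mid/k, x/Hi/h, x/Hi/k, w/Mid/h, w/Mid/k, w/Hi/h, w/Hi/k): (5,3) (5,3) (5,3) (5,3) (4,2) (4,2) (4,2) (4,2) (3,6) (3,6) (3,6) (3,6).
Under eNR, Ann's choice at the node after d-Mid can never be reached regardless of what Bo does, so varying those choices leaves every outcome unchanged.
Holding the reachable choices fixed and varying the unreachable one freely already gives 2 equivalent strategies.
No other strategy reproduces this row, so those 2 are the full class: eNR, eNL.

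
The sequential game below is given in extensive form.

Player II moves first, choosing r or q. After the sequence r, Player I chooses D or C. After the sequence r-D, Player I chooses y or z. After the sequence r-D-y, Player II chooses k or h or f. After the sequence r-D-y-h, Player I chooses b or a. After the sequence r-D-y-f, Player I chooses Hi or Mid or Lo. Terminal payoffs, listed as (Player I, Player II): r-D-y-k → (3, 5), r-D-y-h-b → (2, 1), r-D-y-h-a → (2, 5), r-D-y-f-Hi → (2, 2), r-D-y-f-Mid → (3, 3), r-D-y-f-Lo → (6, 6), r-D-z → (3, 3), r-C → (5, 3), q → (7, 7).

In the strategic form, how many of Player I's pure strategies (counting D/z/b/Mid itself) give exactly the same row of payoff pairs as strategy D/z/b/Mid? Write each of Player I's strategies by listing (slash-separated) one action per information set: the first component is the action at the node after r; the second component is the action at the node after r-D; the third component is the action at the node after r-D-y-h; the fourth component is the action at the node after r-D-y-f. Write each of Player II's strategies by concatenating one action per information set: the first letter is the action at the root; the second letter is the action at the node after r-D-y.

Row for D/z/b/Mid (columns rk, rh, rf, qk, qh, qf): (3,3) (3,3) (3,3) (7,7) (7,7) (7,7).
Under D/z/b/Mid, Player I's choice at the node after r-D-y-h and at the node after r-D-y-f can never be reached regardless of what Player II does, so varying those choices leaves every outcome unchanged.
Holding the reachable choices fixed and varying the unreachable ones freely already gives 2 × 3 = 6 equivalent strategies.
No other strategy reproduces this row, so those 6 are the full class: D/z/b/Hi, D/z/b/Mid, D/z/b/Lo, D/z/a/Hi, D/z/a/Mid, D/z/a/Lo.

6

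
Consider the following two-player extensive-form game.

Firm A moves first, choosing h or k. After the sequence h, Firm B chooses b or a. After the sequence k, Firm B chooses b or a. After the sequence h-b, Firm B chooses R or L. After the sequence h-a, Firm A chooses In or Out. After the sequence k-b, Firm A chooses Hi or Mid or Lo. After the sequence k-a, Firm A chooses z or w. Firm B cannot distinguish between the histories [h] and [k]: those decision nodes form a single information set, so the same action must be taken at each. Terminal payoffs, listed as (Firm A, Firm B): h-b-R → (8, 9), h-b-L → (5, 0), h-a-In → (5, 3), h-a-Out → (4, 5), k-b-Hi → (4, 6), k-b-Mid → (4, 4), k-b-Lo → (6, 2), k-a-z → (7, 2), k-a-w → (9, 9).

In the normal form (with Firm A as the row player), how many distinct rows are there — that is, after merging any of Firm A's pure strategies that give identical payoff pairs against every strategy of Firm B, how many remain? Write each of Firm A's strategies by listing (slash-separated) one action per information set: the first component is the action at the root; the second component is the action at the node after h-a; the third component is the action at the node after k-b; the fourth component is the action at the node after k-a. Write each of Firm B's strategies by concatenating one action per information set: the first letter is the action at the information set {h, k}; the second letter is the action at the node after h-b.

8

Firm A has 24 pure strategies: h/In/Hi/z, h/In/Hi/w, h/In/Mid/z, h/In/Mid/w, h/In/Lo/z, h/In/Lo/w, h/Out/Hi/z, h/Out/Hi/w, h/Out/Mid/z, h/Out/Mid/w, h/Out/Lo/z, h/Out/Lo/w, k/In/Hi/z, k/In/Hi/w, k/In/Mid/z, k/In/Mid/w, k/In/Lo/z, k/In/Lo/w, k/Out/Hi/z, k/Out/Hi/w, k/Out/Mid/z, k/Out/Mid/w, k/Out/Lo/z, k/Out/Lo/w. Columns: bR, bL, aR, aL.
{h/In/Hi/z, h/In/Hi/w, h/In/Mid/z, h/In/Mid/w, h/In/Lo/z, h/In/Lo/w} → row (8,9) (5,0) (5,3) (5,3)
{h/Out/Hi/z, h/Out/Hi/w, h/Out/Mid/z, h/Out/Mid/w, h/Out/Lo/z, h/Out/Lo/w} → row (8,9) (5,0) (4,5) (4,5)
{k/In/Hi/z, k/Out/Hi/z} → row (4,6) (4,6) (7,2) (7,2)
{k/In/Hi/w, k/Out/Hi/w} → row (4,6) (4,6) (9,9) (9,9)
{k/In/Mid/z, k/Out/Mid/z} → row (4,4) (4,4) (7,2) (7,2)
{k/In/Mid/w, k/Out/Mid/w} → row (4,4) (4,4) (9,9) (9,9)
{k/In/Lo/z, k/Out/Lo/z} → row (6,2) (6,2) (7,2) (7,2)
{k/In/Lo/w, k/Out/Lo/w} → row (6,2) (6,2) (9,9) (9,9)
That's 8 distinct rows out of 24 strategies.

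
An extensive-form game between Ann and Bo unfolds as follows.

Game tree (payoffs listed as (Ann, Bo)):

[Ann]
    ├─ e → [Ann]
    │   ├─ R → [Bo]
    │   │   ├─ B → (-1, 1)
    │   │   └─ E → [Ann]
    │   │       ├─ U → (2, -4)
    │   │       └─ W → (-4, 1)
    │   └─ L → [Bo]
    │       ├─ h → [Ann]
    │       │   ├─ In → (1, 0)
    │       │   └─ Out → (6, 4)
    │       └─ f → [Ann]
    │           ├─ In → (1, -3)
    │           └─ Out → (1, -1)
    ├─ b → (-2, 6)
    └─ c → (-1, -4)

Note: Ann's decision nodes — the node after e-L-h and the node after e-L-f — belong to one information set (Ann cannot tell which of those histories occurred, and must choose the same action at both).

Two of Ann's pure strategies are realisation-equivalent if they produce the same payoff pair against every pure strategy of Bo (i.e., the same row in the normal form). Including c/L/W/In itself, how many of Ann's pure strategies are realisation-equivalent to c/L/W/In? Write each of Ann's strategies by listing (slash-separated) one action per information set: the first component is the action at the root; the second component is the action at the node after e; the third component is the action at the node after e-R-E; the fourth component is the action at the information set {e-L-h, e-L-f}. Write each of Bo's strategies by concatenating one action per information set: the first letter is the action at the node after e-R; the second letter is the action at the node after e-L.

8

Row for c/L/W/In (columns Bh, Bf, Eh, Ef): (-1,-4) (-1,-4) (-1,-4) (-1,-4).
Under c/L/W/In, Ann's choice at the node after e and at the node after e-R-E and at the information set {e-L-h, e-L-f} can never be reached regardless of what Bo does, so varying those choices leaves every outcome unchanged.
Holding the reachable choices fixed and varying the unreachable ones freely already gives 2 × 2 × 2 = 8 equivalent strategies.
No other strategy reproduces this row, so those 8 are the full class: c/R/U/In, c/R/U/Out, c/R/W/In, c/R/W/Out, c/L/U/In, c/L/U/Out, c/L/W/In, c/L/W/Out.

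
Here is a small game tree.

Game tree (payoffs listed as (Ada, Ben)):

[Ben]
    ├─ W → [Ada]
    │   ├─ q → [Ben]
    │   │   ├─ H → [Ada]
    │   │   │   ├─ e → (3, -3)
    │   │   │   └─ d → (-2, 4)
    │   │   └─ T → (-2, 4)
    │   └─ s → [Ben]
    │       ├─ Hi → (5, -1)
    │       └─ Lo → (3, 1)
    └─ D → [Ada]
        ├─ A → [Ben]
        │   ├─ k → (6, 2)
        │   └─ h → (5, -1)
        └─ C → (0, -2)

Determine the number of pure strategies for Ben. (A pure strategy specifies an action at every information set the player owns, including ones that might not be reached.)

Ben owns the root with actions {W, D} — two choices.
Ben owns the node after W-q with actions {H, T} — two choices.
Ben owns the node after W-s with actions {Hi, Lo} — two choices.
Ben owns the node after D-A with actions {k, h} — two choices.
A pure strategy fixes one action at each information set independently, so the count is the product 2 × 2 × 2 × 2 = 16.
(For reference, Ada has 8 pure strategies, giving a 16×8 normal-form matrix.)

16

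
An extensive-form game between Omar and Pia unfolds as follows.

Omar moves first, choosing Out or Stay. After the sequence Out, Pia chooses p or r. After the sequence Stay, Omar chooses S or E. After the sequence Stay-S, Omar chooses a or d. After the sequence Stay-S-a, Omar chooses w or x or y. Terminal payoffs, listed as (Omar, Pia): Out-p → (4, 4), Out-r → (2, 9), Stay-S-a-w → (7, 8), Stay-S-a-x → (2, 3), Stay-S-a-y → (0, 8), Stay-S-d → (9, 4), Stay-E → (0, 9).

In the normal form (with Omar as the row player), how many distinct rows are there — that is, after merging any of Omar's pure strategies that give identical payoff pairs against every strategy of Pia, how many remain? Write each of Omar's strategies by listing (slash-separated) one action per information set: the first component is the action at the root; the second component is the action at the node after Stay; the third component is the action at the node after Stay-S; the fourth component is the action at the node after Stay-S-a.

6

Omar has 24 pure strategies: Out/S/a/w, Out/S/a/x, Out/S/a/y, Out/S/d/w, Out/S/d/x, Out/S/d/y, Out/E/a/w, Out/E/a/x, Out/E/a/y, Out/E/d/w, Out/E/d/x, Out/E/d/y, Stay/S/a/w, Stay/S/a/x, Stay/S/a/y, Stay/S/d/w, Stay/S/d/x, Stay/S/d/y, Stay/E/a/w, Stay/E/a/x, Stay/E/a/y, Stay/E/d/w, Stay/E/d/x, Stay/E/d/y. Columns: p, r.
{Out/S/a/w, Out/S/a/x, Out/S/a/y, Out/S/d/w, Out/S/d/x, Out/S/d/y, Out/E/a/w, Out/E/a/x, Out/E/a/y, Out/E/d/w, Out/E/d/x, Out/E/d/y} → row (4,4) (2,9)
{Stay/S/a/w} → row (7,8) (7,8)
{Stay/S/a/x} → row (2,3) (2,3)
{Stay/S/a/y} → row (0,8) (0,8)
{Stay/S/d/w, Stay/S/d/x, Stay/S/d/y} → row (9,4) (9,4)
{Stay/E/a/w, Stay/E/a/x, Stay/E/a/y, Stay/E/d/w, Stay/E/d/x, Stay/E/d/y} → row (0,9) (0,9)
That's 6 distinct rows out of 24 strategies.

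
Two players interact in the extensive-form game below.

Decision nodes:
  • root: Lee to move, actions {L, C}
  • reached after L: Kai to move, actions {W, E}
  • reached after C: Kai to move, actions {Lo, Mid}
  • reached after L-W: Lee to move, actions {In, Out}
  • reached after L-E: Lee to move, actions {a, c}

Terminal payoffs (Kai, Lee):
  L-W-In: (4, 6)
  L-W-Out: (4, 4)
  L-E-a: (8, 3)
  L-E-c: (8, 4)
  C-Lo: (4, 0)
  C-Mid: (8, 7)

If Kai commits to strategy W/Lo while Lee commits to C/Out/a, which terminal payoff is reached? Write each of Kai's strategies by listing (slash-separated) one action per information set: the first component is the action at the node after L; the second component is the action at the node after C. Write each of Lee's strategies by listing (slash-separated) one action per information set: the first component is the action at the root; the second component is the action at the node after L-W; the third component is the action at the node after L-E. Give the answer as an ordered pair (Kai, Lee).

Trace the play path from the root:
  Lee plays C
  Kai plays Lo at [C]
→ terminal payoff (4, 0).
(Kai's choice at the node after L is never reached on this path, so it doesn't affect the outcome.)

(4, 0)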